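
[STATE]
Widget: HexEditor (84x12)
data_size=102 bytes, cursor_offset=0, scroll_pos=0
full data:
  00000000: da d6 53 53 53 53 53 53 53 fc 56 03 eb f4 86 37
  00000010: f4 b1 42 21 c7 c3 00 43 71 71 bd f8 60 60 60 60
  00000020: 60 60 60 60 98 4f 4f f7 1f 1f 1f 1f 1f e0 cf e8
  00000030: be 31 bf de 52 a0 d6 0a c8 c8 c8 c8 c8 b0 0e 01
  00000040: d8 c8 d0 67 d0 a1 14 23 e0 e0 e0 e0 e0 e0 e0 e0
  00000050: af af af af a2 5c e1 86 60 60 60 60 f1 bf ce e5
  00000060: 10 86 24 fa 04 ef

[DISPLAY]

00000000  DA d6 53 53 53 53 53 53  53 fc 56 03 eb f4 86 37  |..SSSSSSS.V....7|      
00000010  f4 b1 42 21 c7 c3 00 43  71 71 bd f8 60 60 60 60  |..B!...Cqq..````|      
00000020  60 60 60 60 98 4f 4f f7  1f 1f 1f 1f 1f e0 cf e8  |````.OO.........|      
00000030  be 31 bf de 52 a0 d6 0a  c8 c8 c8 c8 c8 b0 0e 01  |.1..R...........|      
00000040  d8 c8 d0 67 d0 a1 14 23  e0 e0 e0 e0 e0 e0 e0 e0  |...g...#........|      
00000050  af af af af a2 5c e1 86  60 60 60 60 f1 bf ce e5  |.....\..````....|      
00000060  10 86 24 fa 04 ef                                 |..$...          |      
                                                                                    
                                                                                    
                                                                                    
                                                                                    
                                                                                    


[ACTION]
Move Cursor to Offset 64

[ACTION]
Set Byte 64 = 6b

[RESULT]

00000000  da d6 53 53 53 53 53 53  53 fc 56 03 eb f4 86 37  |..SSSSSSS.V....7|      
00000010  f4 b1 42 21 c7 c3 00 43  71 71 bd f8 60 60 60 60  |..B!...Cqq..````|      
00000020  60 60 60 60 98 4f 4f f7  1f 1f 1f 1f 1f e0 cf e8  |````.OO.........|      
00000030  be 31 bf de 52 a0 d6 0a  c8 c8 c8 c8 c8 b0 0e 01  |.1..R...........|      
00000040  6B c8 d0 67 d0 a1 14 23  e0 e0 e0 e0 e0 e0 e0 e0  |k..g...#........|      
00000050  af af af af a2 5c e1 86  60 60 60 60 f1 bf ce e5  |.....\..````....|      
00000060  10 86 24 fa 04 ef                                 |..$...          |      
                                                                                    
                                                                                    
                                                                                    
                                                                                    
                                                                                    


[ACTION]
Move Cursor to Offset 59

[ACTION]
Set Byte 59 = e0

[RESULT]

00000000  da d6 53 53 53 53 53 53  53 fc 56 03 eb f4 86 37  |..SSSSSSS.V....7|      
00000010  f4 b1 42 21 c7 c3 00 43  71 71 bd f8 60 60 60 60  |..B!...Cqq..````|      
00000020  60 60 60 60 98 4f 4f f7  1f 1f 1f 1f 1f e0 cf e8  |````.OO.........|      
00000030  be 31 bf de 52 a0 d6 0a  c8 c8 c8 E0 c8 b0 0e 01  |.1..R...........|      
00000040  6b c8 d0 67 d0 a1 14 23  e0 e0 e0 e0 e0 e0 e0 e0  |k..g...#........|      
00000050  af af af af a2 5c e1 86  60 60 60 60 f1 bf ce e5  |.....\..````....|      
00000060  10 86 24 fa 04 ef                                 |..$...          |      
                                                                                    
                                                                                    
                                                                                    
                                                                                    
                                                                                    


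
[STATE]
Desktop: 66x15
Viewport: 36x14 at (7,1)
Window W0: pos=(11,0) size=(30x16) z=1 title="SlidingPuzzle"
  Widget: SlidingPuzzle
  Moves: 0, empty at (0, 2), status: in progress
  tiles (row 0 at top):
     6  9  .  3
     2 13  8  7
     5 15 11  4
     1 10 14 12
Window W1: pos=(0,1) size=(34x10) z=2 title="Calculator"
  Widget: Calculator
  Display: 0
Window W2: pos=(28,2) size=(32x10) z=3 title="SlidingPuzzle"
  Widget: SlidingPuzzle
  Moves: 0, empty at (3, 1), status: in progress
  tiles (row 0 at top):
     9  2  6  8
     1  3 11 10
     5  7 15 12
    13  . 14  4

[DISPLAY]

━━━━━━━━━━━━━━━━━━━━━━━━━━┓      ┃  
lator                ┏━━━━━━━━━━━━━━
─────────────────────┃ SlidingPuzzle
                     ┠──────────────
──┬───┬───┐          ┃┌────┬────┬───
8 │ 9 │ ÷ │          ┃│  9 │  2 │  6
──┼───┼───┤          ┃├────┼────┼───
5 │ 6 │ × │          ┃│  1 │  3 │ 11
──┴───┴───┘          ┃├────┼────┼───
━━━━━━━━━━━━━━━━━━━━━┃│  5 │  7 │ 15
    ┃└────┴────┴────┴┗━━━━━━━━━━━━━━
    ┃Moves: 0                    ┃  
    ┃                            ┃  
    ┃                            ┃  


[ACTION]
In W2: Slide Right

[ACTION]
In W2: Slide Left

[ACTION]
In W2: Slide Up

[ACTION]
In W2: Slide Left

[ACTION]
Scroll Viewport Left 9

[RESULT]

┏━━━━━━━━━━━━━━━━━━━━━━━━━━━━━━━━┓  
┃ Calculator                ┏━━━━━━━
┠───────────────────────────┃ Slidin
┃                           ┠───────
┃┌───┬───┬───┬───┐          ┃┌────┬─
┃│ 7 │ 8 │ 9 │ ÷ │          ┃│  9 │ 
┃├───┼───┼───┼───┤          ┃├────┼─
┃│ 4 │ 5 │ 6 │ × │          ┃│  1 │ 
┃└───┴───┴───┴───┘          ┃├────┼─
┗━━━━━━━━━━━━━━━━━━━━━━━━━━━┃│  5 │ 
           ┃└────┴────┴────┴┗━━━━━━━
           ┃Moves: 0                
           ┃                        
           ┃                        


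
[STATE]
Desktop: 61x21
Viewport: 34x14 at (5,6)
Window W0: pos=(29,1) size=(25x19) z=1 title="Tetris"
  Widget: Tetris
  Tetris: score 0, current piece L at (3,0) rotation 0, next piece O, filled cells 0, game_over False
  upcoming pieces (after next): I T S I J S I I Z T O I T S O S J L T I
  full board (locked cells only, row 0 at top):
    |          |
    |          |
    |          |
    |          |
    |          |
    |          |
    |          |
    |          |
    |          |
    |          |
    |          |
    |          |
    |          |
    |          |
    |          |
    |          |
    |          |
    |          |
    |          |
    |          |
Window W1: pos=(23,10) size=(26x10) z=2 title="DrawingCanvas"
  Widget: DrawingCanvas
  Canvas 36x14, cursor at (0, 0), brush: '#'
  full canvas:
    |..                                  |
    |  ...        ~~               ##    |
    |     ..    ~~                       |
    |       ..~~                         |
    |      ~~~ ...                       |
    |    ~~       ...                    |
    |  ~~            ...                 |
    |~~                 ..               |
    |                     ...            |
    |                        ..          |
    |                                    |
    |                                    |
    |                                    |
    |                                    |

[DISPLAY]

                        ┃         
                        ┃         
                        ┃         
                        ┃         
                  ┏━━━━━━━━━━━━━━━
                  ┃ DrawingCanvas 
                  ┠───────────────
                  ┃..             
                  ┃  ...        ~~
                  ┃     ..    ~~  
                  ┃       ..~~    
                  ┃      ~~~ ...  
                  ┃    ~~       ..
                  ┗━━━━━━━━━━━━━━━


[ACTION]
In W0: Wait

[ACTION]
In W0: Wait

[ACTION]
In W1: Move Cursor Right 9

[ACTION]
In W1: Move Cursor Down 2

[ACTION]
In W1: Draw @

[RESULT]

                        ┃         
                        ┃         
                        ┃         
                        ┃         
                  ┏━━━━━━━━━━━━━━━
                  ┃ DrawingCanvas 
                  ┠───────────────
                  ┃..             
                  ┃  ...        ~~
                  ┃     ..  @ ~~  
                  ┃       ..~~    
                  ┃      ~~~ ...  
                  ┃    ~~       ..
                  ┗━━━━━━━━━━━━━━━


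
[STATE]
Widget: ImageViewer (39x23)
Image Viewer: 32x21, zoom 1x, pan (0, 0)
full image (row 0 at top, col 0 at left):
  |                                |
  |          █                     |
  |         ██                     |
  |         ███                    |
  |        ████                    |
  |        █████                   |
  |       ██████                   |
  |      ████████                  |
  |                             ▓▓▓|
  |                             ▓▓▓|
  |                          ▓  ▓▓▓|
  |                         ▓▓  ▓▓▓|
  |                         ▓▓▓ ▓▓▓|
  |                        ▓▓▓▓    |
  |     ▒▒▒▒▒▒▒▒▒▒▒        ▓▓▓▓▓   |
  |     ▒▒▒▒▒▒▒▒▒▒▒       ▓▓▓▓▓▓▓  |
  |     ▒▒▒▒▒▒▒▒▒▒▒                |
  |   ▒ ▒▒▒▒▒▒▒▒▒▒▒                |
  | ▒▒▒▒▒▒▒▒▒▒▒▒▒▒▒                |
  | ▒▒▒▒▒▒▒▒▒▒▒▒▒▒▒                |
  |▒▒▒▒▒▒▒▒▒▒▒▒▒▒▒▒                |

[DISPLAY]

                                       
          █                            
         ██                            
         ███                           
        ████                           
        █████                          
       ██████                          
      ████████                         
                             ▓▓▓       
                             ▓▓▓       
                          ▓  ▓▓▓       
                         ▓▓  ▓▓▓       
                         ▓▓▓ ▓▓▓       
                        ▓▓▓▓           
     ▒▒▒▒▒▒▒▒▒▒▒        ▓▓▓▓▓          
     ▒▒▒▒▒▒▒▒▒▒▒       ▓▓▓▓▓▓▓         
     ▒▒▒▒▒▒▒▒▒▒▒                       
   ▒ ▒▒▒▒▒▒▒▒▒▒▒                       
 ▒▒▒▒▒▒▒▒▒▒▒▒▒▒▒                       
 ▒▒▒▒▒▒▒▒▒▒▒▒▒▒▒                       
▒▒▒▒▒▒▒▒▒▒▒▒▒▒▒▒                       
                                       
                                       


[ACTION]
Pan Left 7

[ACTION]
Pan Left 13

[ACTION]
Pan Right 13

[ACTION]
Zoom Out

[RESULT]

                                       
                                       
                                       
                                       
                                       
                                       
                                       
█                                      
                ▓▓▓                    
                ▓▓▓                    
             ▓  ▓▓▓                    
            ▓▓  ▓▓▓                    
            ▓▓▓ ▓▓▓                    
           ▓▓▓▓                        
▒▒▒        ▓▓▓▓▓                       
▒▒▒       ▓▓▓▓▓▓▓                      
▒▒▒                                    
▒▒▒                                    
▒▒▒                                    
▒▒▒                                    
▒▒▒                                    
                                       
                                       


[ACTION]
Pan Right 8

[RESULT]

                                       
                                       
                                       
                                       
                                       
                                       
                                       
                                       
        ▓▓▓                            
        ▓▓▓                            
     ▓  ▓▓▓                            
    ▓▓  ▓▓▓                            
    ▓▓▓ ▓▓▓                            
   ▓▓▓▓                                
   ▓▓▓▓▓                               
  ▓▓▓▓▓▓▓                              
                                       
                                       
                                       
                                       
                                       
                                       
                                       


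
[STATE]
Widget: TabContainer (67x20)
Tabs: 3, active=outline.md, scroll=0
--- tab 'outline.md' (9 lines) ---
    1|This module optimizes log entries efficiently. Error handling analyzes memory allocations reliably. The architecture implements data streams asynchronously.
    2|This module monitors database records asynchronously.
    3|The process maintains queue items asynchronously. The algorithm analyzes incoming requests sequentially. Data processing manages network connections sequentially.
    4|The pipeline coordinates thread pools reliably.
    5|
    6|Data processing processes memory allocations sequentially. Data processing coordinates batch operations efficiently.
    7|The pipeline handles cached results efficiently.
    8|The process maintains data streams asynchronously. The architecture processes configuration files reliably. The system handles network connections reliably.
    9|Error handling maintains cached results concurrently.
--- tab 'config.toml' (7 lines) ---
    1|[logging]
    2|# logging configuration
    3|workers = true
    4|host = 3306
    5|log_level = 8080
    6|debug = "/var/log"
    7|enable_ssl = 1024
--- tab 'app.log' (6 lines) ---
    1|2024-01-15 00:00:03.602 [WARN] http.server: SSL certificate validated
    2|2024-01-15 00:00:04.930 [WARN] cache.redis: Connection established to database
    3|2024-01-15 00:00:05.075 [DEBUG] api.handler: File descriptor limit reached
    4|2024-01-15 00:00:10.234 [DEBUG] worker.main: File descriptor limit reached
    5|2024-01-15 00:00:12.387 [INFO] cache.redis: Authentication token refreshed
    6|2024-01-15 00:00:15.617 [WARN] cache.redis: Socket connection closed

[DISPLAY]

[outline.md]│ config.toml │ app.log                                
───────────────────────────────────────────────────────────────────
This module optimizes log entries efficiently. Error handling analy
This module monitors database records asynchronously.              
The process maintains queue items asynchronously. The algorithm ana
The pipeline coordinates thread pools reliably.                    
                                                                   
Data processing processes memory allocations sequentially. Data pro
The pipeline handles cached results efficiently.                   
The process maintains data streams asynchronously. The architecture
Error handling maintains cached results concurrently.              
                                                                   
                                                                   
                                                                   
                                                                   
                                                                   
                                                                   
                                                                   
                                                                   
                                                                   


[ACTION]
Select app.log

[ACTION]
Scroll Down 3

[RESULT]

 outline.md │ config.toml │[app.log]                               
───────────────────────────────────────────────────────────────────
2024-01-15 00:00:10.234 [DEBUG] worker.main: File descriptor limit 
2024-01-15 00:00:12.387 [INFO] cache.redis: Authentication token re
2024-01-15 00:00:15.617 [WARN] cache.redis: Socket connection close
                                                                   
                                                                   
                                                                   
                                                                   
                                                                   
                                                                   
                                                                   
                                                                   
                                                                   
                                                                   
                                                                   
                                                                   
                                                                   
                                                                   
                                                                   


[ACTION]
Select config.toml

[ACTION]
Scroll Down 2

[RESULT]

 outline.md │[config.toml]│ app.log                                
───────────────────────────────────────────────────────────────────
workers = true                                                     
host = 3306                                                        
log_level = 8080                                                   
debug = "/var/log"                                                 
enable_ssl = 1024                                                  
                                                                   
                                                                   
                                                                   
                                                                   
                                                                   
                                                                   
                                                                   
                                                                   
                                                                   
                                                                   
                                                                   
                                                                   
                                                                   


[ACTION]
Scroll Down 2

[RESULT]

 outline.md │[config.toml]│ app.log                                
───────────────────────────────────────────────────────────────────
log_level = 8080                                                   
debug = "/var/log"                                                 
enable_ssl = 1024                                                  
                                                                   
                                                                   
                                                                   
                                                                   
                                                                   
                                                                   
                                                                   
                                                                   
                                                                   
                                                                   
                                                                   
                                                                   
                                                                   
                                                                   
                                                                   


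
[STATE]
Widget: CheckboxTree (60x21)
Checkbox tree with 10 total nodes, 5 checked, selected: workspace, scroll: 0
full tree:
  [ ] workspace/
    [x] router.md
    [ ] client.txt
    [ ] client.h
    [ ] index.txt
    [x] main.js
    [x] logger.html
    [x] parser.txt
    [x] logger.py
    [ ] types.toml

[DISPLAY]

>[-] workspace/                                             
   [x] router.md                                            
   [ ] client.txt                                           
   [ ] client.h                                             
   [ ] index.txt                                            
   [x] main.js                                              
   [x] logger.html                                          
   [x] parser.txt                                           
   [x] logger.py                                            
   [ ] types.toml                                           
                                                            
                                                            
                                                            
                                                            
                                                            
                                                            
                                                            
                                                            
                                                            
                                                            
                                                            


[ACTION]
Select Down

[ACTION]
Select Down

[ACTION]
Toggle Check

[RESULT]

 [-] workspace/                                             
   [x] router.md                                            
>  [x] client.txt                                           
   [ ] client.h                                             
   [ ] index.txt                                            
   [x] main.js                                              
   [x] logger.html                                          
   [x] parser.txt                                           
   [x] logger.py                                            
   [ ] types.toml                                           
                                                            
                                                            
                                                            
                                                            
                                                            
                                                            
                                                            
                                                            
                                                            
                                                            
                                                            


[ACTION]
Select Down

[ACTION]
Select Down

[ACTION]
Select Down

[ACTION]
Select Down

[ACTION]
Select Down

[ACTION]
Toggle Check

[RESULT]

 [-] workspace/                                             
   [x] router.md                                            
   [x] client.txt                                           
   [ ] client.h                                             
   [ ] index.txt                                            
   [x] main.js                                              
   [x] logger.html                                          
>  [ ] parser.txt                                           
   [x] logger.py                                            
   [ ] types.toml                                           
                                                            
                                                            
                                                            
                                                            
                                                            
                                                            
                                                            
                                                            
                                                            
                                                            
                                                            


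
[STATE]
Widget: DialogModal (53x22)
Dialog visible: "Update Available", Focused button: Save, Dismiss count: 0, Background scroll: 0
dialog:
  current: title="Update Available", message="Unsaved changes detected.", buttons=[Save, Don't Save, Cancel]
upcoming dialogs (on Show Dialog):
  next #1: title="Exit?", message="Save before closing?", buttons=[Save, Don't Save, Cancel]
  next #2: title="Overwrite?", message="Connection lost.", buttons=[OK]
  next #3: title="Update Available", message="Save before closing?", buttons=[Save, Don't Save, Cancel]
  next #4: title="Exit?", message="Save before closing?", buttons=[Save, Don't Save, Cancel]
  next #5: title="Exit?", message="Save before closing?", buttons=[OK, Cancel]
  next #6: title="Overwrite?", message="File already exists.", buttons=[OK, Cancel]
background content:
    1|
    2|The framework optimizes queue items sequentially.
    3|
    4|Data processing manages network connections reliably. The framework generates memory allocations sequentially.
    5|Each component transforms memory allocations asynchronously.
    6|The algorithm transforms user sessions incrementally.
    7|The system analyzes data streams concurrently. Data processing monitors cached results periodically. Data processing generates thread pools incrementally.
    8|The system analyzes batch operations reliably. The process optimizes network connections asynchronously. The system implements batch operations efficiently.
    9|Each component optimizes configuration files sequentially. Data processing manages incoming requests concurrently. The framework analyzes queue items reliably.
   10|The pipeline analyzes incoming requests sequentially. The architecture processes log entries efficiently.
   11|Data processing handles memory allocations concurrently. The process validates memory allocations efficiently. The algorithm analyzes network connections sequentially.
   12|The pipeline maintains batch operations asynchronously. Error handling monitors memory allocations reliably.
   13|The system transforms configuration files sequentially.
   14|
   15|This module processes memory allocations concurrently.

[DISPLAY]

                                                     
The framework optimizes queue items sequentially.    
                                                     
Data processing manages network connections reliably.
Each component transforms memory allocations asynchro
The algorithm transforms user sessions incrementally.
The system analyzes data streams concurrently. Data p
The system analyzes batch operations reliably. The pr
Each compo┌──────────────────────────────┐es sequenti
The pipeli│       Update Available       │quentially.
Data proce│  Unsaved changes detected.   │ concurrent
The pipeli│ [Save]  Don't Save   Cancel  │ynchronousl
The system└──────────────────────────────┘sequentiall
                                                     
This module processes memory allocations concurrently
                                                     
                                                     
                                                     
                                                     
                                                     
                                                     
                                                     


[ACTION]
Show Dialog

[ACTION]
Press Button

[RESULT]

                                                     
The framework optimizes queue items sequentially.    
                                                     
Data processing manages network connections reliably.
Each component transforms memory allocations asynchro
The algorithm transforms user sessions incrementally.
The system analyzes data streams concurrently. Data p
The system analyzes batch operations reliably. The pr
Each component optimizes configuration files sequenti
The pipeline analyzes incoming requests sequentially.
Data processing handles memory allocations concurrent
The pipeline maintains batch operations asynchronousl
The system transforms configuration files sequentiall
                                                     
This module processes memory allocations concurrently
                                                     
                                                     
                                                     
                                                     
                                                     
                                                     
                                                     


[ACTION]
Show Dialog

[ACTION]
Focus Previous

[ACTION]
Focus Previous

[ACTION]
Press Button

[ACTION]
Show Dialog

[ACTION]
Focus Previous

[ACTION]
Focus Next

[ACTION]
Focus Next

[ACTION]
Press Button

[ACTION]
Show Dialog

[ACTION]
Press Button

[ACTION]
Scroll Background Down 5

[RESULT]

The algorithm transforms user sessions incrementally.
The system analyzes data streams concurrently. Data p
The system analyzes batch operations reliably. The pr
Each component optimizes configuration files sequenti
The pipeline analyzes incoming requests sequentially.
Data processing handles memory allocations concurrent
The pipeline maintains batch operations asynchronousl
The system transforms configuration files sequentiall
                                                     
This module processes memory allocations concurrently
                                                     
                                                     
                                                     
                                                     
                                                     
                                                     
                                                     
                                                     
                                                     
                                                     
                                                     
                                                     


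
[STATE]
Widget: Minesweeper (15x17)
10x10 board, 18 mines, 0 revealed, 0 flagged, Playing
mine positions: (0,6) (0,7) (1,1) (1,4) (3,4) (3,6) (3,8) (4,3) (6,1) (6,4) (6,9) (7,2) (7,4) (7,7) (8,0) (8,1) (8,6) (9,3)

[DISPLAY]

■■■■■■■■■■     
■■■■■■■■■■     
■■■■■■■■■■     
■■■■■■■■■■     
■■■■■■■■■■     
■■■■■■■■■■     
■■■■■■■■■■     
■■■■■■■■■■     
■■■■■■■■■■     
■■■■■■■■■■     
               
               
               
               
               
               
               


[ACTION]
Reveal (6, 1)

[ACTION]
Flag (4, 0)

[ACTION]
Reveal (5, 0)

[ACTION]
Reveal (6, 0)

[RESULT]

■■■■■■✹✹■■     
■✹■■✹■■■■■     
■■■■■■■■■■     
■■■■✹■✹■✹■     
■■■✹■■■■■■     
■■■■■■■■■■     
■✹■■✹■■■■✹     
■■✹■✹■■✹■■     
✹✹■■■■✹■■■     
■■■✹■■■■■■     
               
               
               
               
               
               
               


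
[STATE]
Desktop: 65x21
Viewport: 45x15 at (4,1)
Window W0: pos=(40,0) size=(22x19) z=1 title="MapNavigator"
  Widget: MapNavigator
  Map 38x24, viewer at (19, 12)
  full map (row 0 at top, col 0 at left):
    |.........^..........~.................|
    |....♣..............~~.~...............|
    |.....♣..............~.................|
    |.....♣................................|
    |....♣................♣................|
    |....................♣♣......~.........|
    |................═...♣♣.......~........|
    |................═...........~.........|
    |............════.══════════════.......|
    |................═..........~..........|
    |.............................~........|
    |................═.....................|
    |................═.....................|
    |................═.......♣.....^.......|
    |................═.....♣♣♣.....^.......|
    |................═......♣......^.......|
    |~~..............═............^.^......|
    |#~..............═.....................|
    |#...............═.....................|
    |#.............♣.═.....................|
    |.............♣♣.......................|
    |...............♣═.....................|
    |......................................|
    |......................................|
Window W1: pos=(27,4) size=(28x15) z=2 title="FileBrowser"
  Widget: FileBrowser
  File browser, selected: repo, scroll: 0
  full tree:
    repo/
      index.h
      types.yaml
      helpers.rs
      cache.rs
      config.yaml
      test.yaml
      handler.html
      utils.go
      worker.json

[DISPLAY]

                                    ┃ MapNavi
                                    ┠────────
                                    ┃........
                       ┏━━━━━━━━━━━━━━━━━━━━━
                       ┃ FileBrowser         
                       ┠─────────────────────
                       ┃> [-] repo/          
                       ┃    index.h          
                       ┃    types.yaml       
                       ┃    helpers.rs       
                       ┃    cache.rs         
                       ┃    config.yaml      
                       ┃    test.yaml        
                       ┃    handler.html     
                       ┃    utils.go         


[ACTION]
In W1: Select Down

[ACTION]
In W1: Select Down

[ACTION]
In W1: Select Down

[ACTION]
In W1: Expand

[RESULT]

                                    ┃ MapNavi
                                    ┠────────
                                    ┃........
                       ┏━━━━━━━━━━━━━━━━━━━━━
                       ┃ FileBrowser         
                       ┠─────────────────────
                       ┃  [-] repo/          
                       ┃    index.h          
                       ┃    types.yaml       
                       ┃  > helpers.rs       
                       ┃    cache.rs         
                       ┃    config.yaml      
                       ┃    test.yaml        
                       ┃    handler.html     
                       ┃    utils.go         


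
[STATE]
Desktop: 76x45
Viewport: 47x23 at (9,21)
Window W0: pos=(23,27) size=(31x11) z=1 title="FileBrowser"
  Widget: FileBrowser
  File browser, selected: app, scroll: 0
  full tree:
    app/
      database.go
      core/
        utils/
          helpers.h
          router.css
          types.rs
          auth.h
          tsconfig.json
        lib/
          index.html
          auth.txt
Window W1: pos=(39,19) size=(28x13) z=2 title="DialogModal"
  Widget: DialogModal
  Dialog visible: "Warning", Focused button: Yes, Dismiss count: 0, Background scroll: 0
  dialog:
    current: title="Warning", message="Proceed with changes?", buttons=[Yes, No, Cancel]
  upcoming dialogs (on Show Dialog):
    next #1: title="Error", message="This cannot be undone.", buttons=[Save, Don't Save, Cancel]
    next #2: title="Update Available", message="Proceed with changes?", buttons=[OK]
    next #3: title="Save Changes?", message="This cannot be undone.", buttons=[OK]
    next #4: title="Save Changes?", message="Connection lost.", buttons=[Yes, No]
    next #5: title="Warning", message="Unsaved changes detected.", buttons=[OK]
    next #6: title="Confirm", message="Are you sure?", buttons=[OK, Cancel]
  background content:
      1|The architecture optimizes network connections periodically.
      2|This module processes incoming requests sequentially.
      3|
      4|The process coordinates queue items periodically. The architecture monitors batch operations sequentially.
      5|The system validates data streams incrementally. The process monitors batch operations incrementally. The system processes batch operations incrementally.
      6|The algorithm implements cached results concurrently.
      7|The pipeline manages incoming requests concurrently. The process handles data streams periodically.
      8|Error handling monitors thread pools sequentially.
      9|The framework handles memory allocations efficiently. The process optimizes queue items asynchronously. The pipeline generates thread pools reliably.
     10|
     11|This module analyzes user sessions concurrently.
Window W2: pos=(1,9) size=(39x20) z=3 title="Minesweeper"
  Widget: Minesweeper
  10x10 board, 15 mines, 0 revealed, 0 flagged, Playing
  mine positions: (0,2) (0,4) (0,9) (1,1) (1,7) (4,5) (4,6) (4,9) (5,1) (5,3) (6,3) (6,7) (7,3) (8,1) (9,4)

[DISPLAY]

■■■                           ┃────────────────
                              ┃The architecture
                              ┃This module proc
                              ┃  ┌─────────────
                              ┃Th│      Warning
                              ┃Th│Proceed with 
                              ┃Th│[Yes]  No   C
━━━━━━━━━━━━━━━━━━━━━━━━━━━━━━┛Th└─────────────
              ┠───────────────┃Error handling m
              ┃> [-] app/     ┃The framework ha
              ┃    database.go┗━━━━━━━━━━━━━━━━
              ┃    [+] core/                ┃  
              ┃                             ┃  
              ┃                             ┃  
              ┃                             ┃  
              ┃                             ┃  
              ┗━━━━━━━━━━━━━━━━━━━━━━━━━━━━━┛  
                                               
                                               
                                               
                                               
                                               
                                               


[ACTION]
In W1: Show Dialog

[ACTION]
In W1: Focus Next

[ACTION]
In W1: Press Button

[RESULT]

■■■                           ┃────────────────
                              ┃The architecture
                              ┃This module proc
                              ┃                
                              ┃The process coor
                              ┃The system valid
                              ┃The algorithm im
━━━━━━━━━━━━━━━━━━━━━━━━━━━━━━┛The pipeline man
              ┠───────────────┃Error handling m
              ┃> [-] app/     ┃The framework ha
              ┃    database.go┗━━━━━━━━━━━━━━━━
              ┃    [+] core/                ┃  
              ┃                             ┃  
              ┃                             ┃  
              ┃                             ┃  
              ┃                             ┃  
              ┗━━━━━━━━━━━━━━━━━━━━━━━━━━━━━┛  
                                               
                                               
                                               
                                               
                                               
                                               


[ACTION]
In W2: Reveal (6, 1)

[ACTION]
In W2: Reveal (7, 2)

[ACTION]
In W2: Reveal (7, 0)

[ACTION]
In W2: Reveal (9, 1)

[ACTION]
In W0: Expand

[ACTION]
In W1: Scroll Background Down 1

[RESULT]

■■■                           ┃────────────────
                              ┃This module proc
                              ┃                
                              ┃The process coor
                              ┃The system valid
                              ┃The algorithm im
                              ┃The pipeline man
━━━━━━━━━━━━━━━━━━━━━━━━━━━━━━┛Error handling m
              ┠───────────────┃The framework ha
              ┃> [-] app/     ┃                
              ┃    database.go┗━━━━━━━━━━━━━━━━
              ┃    [+] core/                ┃  
              ┃                             ┃  
              ┃                             ┃  
              ┃                             ┃  
              ┃                             ┃  
              ┗━━━━━━━━━━━━━━━━━━━━━━━━━━━━━┛  
                                               
                                               
                                               
                                               
                                               
                                               
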